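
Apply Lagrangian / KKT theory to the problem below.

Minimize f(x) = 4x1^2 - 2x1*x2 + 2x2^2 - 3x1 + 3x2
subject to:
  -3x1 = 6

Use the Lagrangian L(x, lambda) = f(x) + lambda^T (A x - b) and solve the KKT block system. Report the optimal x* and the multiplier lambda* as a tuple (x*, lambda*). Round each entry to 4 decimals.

Form the Lagrangian:
  L(x, lambda) = (1/2) x^T Q x + c^T x + lambda^T (A x - b)
Stationarity (grad_x L = 0): Q x + c + A^T lambda = 0.
Primal feasibility: A x = b.

This gives the KKT block system:
  [ Q   A^T ] [ x     ]   [-c ]
  [ A    0  ] [ lambda ] = [ b ]

Solving the linear system:
  x*      = (-2, -1.75)
  lambda* = (-5.1667)
  f(x*)   = 15.875

x* = (-2, -1.75), lambda* = (-5.1667)


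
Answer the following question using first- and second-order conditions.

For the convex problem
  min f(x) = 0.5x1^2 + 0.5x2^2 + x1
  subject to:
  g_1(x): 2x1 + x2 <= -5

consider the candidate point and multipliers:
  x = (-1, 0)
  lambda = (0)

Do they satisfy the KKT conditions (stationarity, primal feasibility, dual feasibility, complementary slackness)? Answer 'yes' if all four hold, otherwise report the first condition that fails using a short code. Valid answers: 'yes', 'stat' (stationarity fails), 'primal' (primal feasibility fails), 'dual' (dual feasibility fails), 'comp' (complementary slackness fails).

Gradient of f: grad f(x) = Q x + c = (0, 0)
Constraint values g_i(x) = a_i^T x - b_i:
  g_1((-1, 0)) = 3
Stationarity residual: grad f(x) + sum_i lambda_i a_i = (0, 0)
  -> stationarity OK
Primal feasibility (all g_i <= 0): FAILS
Dual feasibility (all lambda_i >= 0): OK
Complementary slackness (lambda_i * g_i(x) = 0 for all i): OK

Verdict: the first failing condition is primal_feasibility -> primal.

primal


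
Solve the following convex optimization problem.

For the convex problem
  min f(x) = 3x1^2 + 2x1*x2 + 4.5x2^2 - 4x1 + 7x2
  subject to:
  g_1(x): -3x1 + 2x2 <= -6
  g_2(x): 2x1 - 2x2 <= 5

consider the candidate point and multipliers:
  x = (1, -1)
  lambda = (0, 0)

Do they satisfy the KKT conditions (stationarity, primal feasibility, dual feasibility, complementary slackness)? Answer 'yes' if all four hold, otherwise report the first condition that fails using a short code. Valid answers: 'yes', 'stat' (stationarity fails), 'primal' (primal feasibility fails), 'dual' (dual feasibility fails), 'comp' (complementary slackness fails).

Gradient of f: grad f(x) = Q x + c = (0, 0)
Constraint values g_i(x) = a_i^T x - b_i:
  g_1((1, -1)) = 1
  g_2((1, -1)) = -1
Stationarity residual: grad f(x) + sum_i lambda_i a_i = (0, 0)
  -> stationarity OK
Primal feasibility (all g_i <= 0): FAILS
Dual feasibility (all lambda_i >= 0): OK
Complementary slackness (lambda_i * g_i(x) = 0 for all i): OK

Verdict: the first failing condition is primal_feasibility -> primal.

primal


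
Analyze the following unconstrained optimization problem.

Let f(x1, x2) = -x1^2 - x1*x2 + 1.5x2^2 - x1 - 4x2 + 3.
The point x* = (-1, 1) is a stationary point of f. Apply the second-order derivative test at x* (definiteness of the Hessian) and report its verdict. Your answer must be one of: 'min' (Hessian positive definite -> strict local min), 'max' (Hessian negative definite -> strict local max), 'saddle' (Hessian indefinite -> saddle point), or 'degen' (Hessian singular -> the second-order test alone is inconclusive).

Compute the Hessian H = grad^2 f:
  H = [[-2, -1], [-1, 3]]
Verify stationarity: grad f(x*) = H x* + g = (0, 0).
Eigenvalues of H: -2.1926, 3.1926.
Eigenvalues have mixed signs, so H is indefinite -> x* is a saddle point.

saddle


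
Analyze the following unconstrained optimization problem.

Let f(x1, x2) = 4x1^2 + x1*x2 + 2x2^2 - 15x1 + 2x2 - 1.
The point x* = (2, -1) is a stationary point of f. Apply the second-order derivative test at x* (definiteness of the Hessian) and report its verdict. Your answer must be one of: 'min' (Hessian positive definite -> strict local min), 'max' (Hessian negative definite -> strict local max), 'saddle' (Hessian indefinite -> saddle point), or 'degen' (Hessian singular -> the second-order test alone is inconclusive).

Compute the Hessian H = grad^2 f:
  H = [[8, 1], [1, 4]]
Verify stationarity: grad f(x*) = H x* + g = (0, 0).
Eigenvalues of H: 3.7639, 8.2361.
Both eigenvalues > 0, so H is positive definite -> x* is a strict local min.

min


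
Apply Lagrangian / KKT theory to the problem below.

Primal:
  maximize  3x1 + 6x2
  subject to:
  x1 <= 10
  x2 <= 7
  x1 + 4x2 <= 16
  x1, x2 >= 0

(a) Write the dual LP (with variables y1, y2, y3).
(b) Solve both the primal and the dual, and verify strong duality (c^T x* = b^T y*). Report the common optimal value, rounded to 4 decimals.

The standard primal-dual pair for 'max c^T x s.t. A x <= b, x >= 0' is:
  Dual:  min b^T y  s.t.  A^T y >= c,  y >= 0.

So the dual LP is:
  minimize  10y1 + 7y2 + 16y3
  subject to:
    y1 + y3 >= 3
    y2 + 4y3 >= 6
    y1, y2, y3 >= 0

Solving the primal: x* = (10, 1.5).
  primal value c^T x* = 39.
Solving the dual: y* = (1.5, 0, 1.5).
  dual value b^T y* = 39.
Strong duality: c^T x* = b^T y*. Confirmed.

39


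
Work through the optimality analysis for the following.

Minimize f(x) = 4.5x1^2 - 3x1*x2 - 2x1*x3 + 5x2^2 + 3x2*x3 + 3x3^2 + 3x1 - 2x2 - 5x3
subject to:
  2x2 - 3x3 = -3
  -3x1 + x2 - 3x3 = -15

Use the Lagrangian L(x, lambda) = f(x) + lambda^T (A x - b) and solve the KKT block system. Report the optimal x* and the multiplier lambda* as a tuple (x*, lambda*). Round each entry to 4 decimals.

Form the Lagrangian:
  L(x, lambda) = (1/2) x^T Q x + c^T x + lambda^T (A x - b)
Stationarity (grad_x L = 0): Q x + c + A^T lambda = 0.
Primal feasibility: A x = b.

This gives the KKT block system:
  [ Q   A^T ] [ x     ]   [-c ]
  [ A    0  ] [ lambda ] = [ b ]

Solving the linear system:
  x*      = (3.5459, 1.3622, 1.9081)
  lambda* = (-7.8559, 9.0036)
  f(x*)   = 54.9297

x* = (3.5459, 1.3622, 1.9081), lambda* = (-7.8559, 9.0036)


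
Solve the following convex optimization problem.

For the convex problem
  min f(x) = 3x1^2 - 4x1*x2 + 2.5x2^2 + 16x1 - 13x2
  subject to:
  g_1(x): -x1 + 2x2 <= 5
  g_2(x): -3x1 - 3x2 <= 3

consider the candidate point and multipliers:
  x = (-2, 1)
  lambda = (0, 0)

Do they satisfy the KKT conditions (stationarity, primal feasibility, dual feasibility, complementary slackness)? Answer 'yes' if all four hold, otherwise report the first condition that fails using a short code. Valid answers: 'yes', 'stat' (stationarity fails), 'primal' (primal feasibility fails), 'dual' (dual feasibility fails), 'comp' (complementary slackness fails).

Gradient of f: grad f(x) = Q x + c = (0, 0)
Constraint values g_i(x) = a_i^T x - b_i:
  g_1((-2, 1)) = -1
  g_2((-2, 1)) = 0
Stationarity residual: grad f(x) + sum_i lambda_i a_i = (0, 0)
  -> stationarity OK
Primal feasibility (all g_i <= 0): OK
Dual feasibility (all lambda_i >= 0): OK
Complementary slackness (lambda_i * g_i(x) = 0 for all i): OK

Verdict: yes, KKT holds.

yes


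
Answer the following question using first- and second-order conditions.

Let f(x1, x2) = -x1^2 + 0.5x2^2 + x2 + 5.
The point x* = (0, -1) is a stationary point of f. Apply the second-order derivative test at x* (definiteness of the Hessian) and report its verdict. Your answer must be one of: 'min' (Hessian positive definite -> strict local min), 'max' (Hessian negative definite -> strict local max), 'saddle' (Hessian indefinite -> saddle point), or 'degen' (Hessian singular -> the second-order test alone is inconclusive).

Compute the Hessian H = grad^2 f:
  H = [[-2, 0], [0, 1]]
Verify stationarity: grad f(x*) = H x* + g = (0, 0).
Eigenvalues of H: -2, 1.
Eigenvalues have mixed signs, so H is indefinite -> x* is a saddle point.

saddle


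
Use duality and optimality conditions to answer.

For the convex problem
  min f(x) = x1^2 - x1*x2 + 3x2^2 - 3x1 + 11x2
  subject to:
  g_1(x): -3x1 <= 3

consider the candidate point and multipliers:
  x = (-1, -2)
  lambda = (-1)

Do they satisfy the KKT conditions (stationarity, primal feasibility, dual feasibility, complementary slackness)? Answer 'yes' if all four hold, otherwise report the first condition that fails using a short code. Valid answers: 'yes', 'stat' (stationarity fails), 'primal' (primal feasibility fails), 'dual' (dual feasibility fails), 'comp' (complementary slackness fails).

Gradient of f: grad f(x) = Q x + c = (-3, 0)
Constraint values g_i(x) = a_i^T x - b_i:
  g_1((-1, -2)) = 0
Stationarity residual: grad f(x) + sum_i lambda_i a_i = (0, 0)
  -> stationarity OK
Primal feasibility (all g_i <= 0): OK
Dual feasibility (all lambda_i >= 0): FAILS
Complementary slackness (lambda_i * g_i(x) = 0 for all i): OK

Verdict: the first failing condition is dual_feasibility -> dual.

dual


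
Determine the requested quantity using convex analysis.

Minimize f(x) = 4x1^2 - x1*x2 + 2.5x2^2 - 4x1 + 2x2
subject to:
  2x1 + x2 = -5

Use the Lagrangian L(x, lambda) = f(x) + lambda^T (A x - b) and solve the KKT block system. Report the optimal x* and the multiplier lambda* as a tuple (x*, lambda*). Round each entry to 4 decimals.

Form the Lagrangian:
  L(x, lambda) = (1/2) x^T Q x + c^T x + lambda^T (A x - b)
Stationarity (grad_x L = 0): Q x + c + A^T lambda = 0.
Primal feasibility: A x = b.

This gives the KKT block system:
  [ Q   A^T ] [ x     ]   [-c ]
  [ A    0  ] [ lambda ] = [ b ]

Solving the linear system:
  x*      = (-1.4688, -2.0625)
  lambda* = (6.8438)
  f(x*)   = 17.9844

x* = (-1.4688, -2.0625), lambda* = (6.8438)


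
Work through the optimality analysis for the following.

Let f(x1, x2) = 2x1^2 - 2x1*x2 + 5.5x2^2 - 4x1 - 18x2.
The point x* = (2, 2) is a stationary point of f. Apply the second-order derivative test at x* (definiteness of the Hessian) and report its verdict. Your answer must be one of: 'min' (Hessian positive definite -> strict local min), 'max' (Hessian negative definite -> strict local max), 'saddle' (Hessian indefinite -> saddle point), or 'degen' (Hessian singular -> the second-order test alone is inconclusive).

Compute the Hessian H = grad^2 f:
  H = [[4, -2], [-2, 11]]
Verify stationarity: grad f(x*) = H x* + g = (0, 0).
Eigenvalues of H: 3.4689, 11.5311.
Both eigenvalues > 0, so H is positive definite -> x* is a strict local min.

min


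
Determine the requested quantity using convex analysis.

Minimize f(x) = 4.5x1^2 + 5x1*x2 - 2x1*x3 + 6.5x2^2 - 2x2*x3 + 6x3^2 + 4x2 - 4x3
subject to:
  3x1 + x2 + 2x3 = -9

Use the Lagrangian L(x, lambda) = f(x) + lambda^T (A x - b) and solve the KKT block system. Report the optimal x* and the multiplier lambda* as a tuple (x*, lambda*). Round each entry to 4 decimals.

Form the Lagrangian:
  L(x, lambda) = (1/2) x^T Q x + c^T x + lambda^T (A x - b)
Stationarity (grad_x L = 0): Q x + c + A^T lambda = 0.
Primal feasibility: A x = b.

This gives the KKT block system:
  [ Q   A^T ] [ x     ]   [-c ]
  [ A    0  ] [ lambda ] = [ b ]

Solving the linear system:
  x*      = (-2.25, -0.0833, -1.0833)
  lambda* = (6.1667)
  f(x*)   = 29.75

x* = (-2.25, -0.0833, -1.0833), lambda* = (6.1667)


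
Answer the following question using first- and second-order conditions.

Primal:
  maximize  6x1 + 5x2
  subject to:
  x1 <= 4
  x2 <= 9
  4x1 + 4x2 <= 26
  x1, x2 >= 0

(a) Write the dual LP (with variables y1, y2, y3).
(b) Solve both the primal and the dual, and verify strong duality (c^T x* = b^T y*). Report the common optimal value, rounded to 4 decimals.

The standard primal-dual pair for 'max c^T x s.t. A x <= b, x >= 0' is:
  Dual:  min b^T y  s.t.  A^T y >= c,  y >= 0.

So the dual LP is:
  minimize  4y1 + 9y2 + 26y3
  subject to:
    y1 + 4y3 >= 6
    y2 + 4y3 >= 5
    y1, y2, y3 >= 0

Solving the primal: x* = (4, 2.5).
  primal value c^T x* = 36.5.
Solving the dual: y* = (1, 0, 1.25).
  dual value b^T y* = 36.5.
Strong duality: c^T x* = b^T y*. Confirmed.

36.5


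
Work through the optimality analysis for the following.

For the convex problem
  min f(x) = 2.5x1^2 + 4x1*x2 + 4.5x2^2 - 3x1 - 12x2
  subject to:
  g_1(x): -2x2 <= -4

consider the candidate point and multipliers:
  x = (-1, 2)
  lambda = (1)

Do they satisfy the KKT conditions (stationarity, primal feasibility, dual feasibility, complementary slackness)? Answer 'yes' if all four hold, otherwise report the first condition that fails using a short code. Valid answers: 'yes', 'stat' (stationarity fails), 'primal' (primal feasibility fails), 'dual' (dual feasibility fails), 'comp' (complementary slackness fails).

Gradient of f: grad f(x) = Q x + c = (0, 2)
Constraint values g_i(x) = a_i^T x - b_i:
  g_1((-1, 2)) = 0
Stationarity residual: grad f(x) + sum_i lambda_i a_i = (0, 0)
  -> stationarity OK
Primal feasibility (all g_i <= 0): OK
Dual feasibility (all lambda_i >= 0): OK
Complementary slackness (lambda_i * g_i(x) = 0 for all i): OK

Verdict: yes, KKT holds.

yes


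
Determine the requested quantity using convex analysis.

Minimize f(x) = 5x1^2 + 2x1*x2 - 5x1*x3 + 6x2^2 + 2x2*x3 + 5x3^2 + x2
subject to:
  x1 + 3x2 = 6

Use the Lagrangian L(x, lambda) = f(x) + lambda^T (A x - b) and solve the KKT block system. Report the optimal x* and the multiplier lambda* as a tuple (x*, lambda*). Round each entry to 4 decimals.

Form the Lagrangian:
  L(x, lambda) = (1/2) x^T Q x + c^T x + lambda^T (A x - b)
Stationarity (grad_x L = 0): Q x + c + A^T lambda = 0.
Primal feasibility: A x = b.

This gives the KKT block system:
  [ Q   A^T ] [ x     ]   [-c ]
  [ A    0  ] [ lambda ] = [ b ]

Solving the linear system:
  x*      = (0.3044, 1.8985, -0.2275)
  lambda* = (-7.9787)
  f(x*)   = 24.8854

x* = (0.3044, 1.8985, -0.2275), lambda* = (-7.9787)


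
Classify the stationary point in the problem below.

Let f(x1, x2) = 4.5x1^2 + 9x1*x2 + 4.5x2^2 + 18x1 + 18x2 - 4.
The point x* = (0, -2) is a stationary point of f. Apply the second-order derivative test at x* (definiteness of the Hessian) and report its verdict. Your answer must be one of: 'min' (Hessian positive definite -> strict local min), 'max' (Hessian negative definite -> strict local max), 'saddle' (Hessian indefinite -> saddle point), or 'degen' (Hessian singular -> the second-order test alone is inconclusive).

Compute the Hessian H = grad^2 f:
  H = [[9, 9], [9, 9]]
Verify stationarity: grad f(x*) = H x* + g = (0, 0).
Eigenvalues of H: 0, 18.
H has a zero eigenvalue (singular; positive semidefinite but not definite), so H is neither positive definite, negative definite, nor indefinite. The second-order test alone is inconclusive -> degen.
(Indeed, f is constant along the null direction of H through x*, so x* is not a strict local extremum.)

degen


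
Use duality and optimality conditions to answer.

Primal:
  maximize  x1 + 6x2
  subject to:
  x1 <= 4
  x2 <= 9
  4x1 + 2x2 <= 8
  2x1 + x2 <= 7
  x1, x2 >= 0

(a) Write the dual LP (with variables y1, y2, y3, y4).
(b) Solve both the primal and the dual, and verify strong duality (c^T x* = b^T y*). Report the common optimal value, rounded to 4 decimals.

The standard primal-dual pair for 'max c^T x s.t. A x <= b, x >= 0' is:
  Dual:  min b^T y  s.t.  A^T y >= c,  y >= 0.

So the dual LP is:
  minimize  4y1 + 9y2 + 8y3 + 7y4
  subject to:
    y1 + 4y3 + 2y4 >= 1
    y2 + 2y3 + y4 >= 6
    y1, y2, y3, y4 >= 0

Solving the primal: x* = (0, 4).
  primal value c^T x* = 24.
Solving the dual: y* = (0, 0, 3, 0).
  dual value b^T y* = 24.
Strong duality: c^T x* = b^T y*. Confirmed.

24


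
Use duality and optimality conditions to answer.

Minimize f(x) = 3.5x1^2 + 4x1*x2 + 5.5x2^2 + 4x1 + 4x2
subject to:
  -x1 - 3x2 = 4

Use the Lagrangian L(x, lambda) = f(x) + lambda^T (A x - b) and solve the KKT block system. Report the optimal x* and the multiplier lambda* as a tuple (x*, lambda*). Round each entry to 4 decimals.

Form the Lagrangian:
  L(x, lambda) = (1/2) x^T Q x + c^T x + lambda^T (A x - b)
Stationarity (grad_x L = 0): Q x + c + A^T lambda = 0.
Primal feasibility: A x = b.

This gives the KKT block system:
  [ Q   A^T ] [ x     ]   [-c ]
  [ A    0  ] [ lambda ] = [ b ]

Solving the linear system:
  x*      = (-0.4, -1.2)
  lambda* = (-3.6)
  f(x*)   = 4

x* = (-0.4, -1.2), lambda* = (-3.6)


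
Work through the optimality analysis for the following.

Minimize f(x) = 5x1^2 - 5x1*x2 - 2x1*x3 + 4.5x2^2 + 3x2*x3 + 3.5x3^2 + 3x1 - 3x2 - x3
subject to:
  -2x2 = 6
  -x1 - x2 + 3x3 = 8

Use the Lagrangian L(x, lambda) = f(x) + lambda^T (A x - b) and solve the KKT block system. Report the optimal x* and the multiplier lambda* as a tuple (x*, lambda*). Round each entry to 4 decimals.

Form the Lagrangian:
  L(x, lambda) = (1/2) x^T Q x + c^T x + lambda^T (A x - b)
Stationarity (grad_x L = 0): Q x + c + A^T lambda = 0.
Primal feasibility: A x = b.

This gives the KKT block system:
  [ Q   A^T ] [ x     ]   [-c ]
  [ A    0  ] [ lambda ] = [ b ]

Solving the linear system:
  x*      = (-1.6118, -3, 1.1294)
  lambda* = (-9.0882, -0.3765)
  f(x*)   = 30.2882

x* = (-1.6118, -3, 1.1294), lambda* = (-9.0882, -0.3765)


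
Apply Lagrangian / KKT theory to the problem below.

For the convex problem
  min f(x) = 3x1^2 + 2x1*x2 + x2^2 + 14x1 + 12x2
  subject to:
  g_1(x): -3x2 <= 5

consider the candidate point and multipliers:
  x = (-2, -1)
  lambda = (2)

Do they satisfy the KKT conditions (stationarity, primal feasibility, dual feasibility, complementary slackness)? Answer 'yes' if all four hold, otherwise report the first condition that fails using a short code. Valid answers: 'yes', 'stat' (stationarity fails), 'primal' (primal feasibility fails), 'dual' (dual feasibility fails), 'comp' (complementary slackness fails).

Gradient of f: grad f(x) = Q x + c = (0, 6)
Constraint values g_i(x) = a_i^T x - b_i:
  g_1((-2, -1)) = -2
Stationarity residual: grad f(x) + sum_i lambda_i a_i = (0, 0)
  -> stationarity OK
Primal feasibility (all g_i <= 0): OK
Dual feasibility (all lambda_i >= 0): OK
Complementary slackness (lambda_i * g_i(x) = 0 for all i): FAILS

Verdict: the first failing condition is complementary_slackness -> comp.

comp


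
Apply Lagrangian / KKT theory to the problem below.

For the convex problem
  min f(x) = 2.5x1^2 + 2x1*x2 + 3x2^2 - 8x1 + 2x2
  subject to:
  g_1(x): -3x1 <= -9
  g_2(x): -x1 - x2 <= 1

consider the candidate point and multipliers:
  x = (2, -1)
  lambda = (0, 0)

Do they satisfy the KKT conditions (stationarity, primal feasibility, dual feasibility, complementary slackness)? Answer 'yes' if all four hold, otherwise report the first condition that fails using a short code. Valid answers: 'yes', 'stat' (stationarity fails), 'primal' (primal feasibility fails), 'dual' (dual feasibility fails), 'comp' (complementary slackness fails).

Gradient of f: grad f(x) = Q x + c = (0, 0)
Constraint values g_i(x) = a_i^T x - b_i:
  g_1((2, -1)) = 3
  g_2((2, -1)) = -2
Stationarity residual: grad f(x) + sum_i lambda_i a_i = (0, 0)
  -> stationarity OK
Primal feasibility (all g_i <= 0): FAILS
Dual feasibility (all lambda_i >= 0): OK
Complementary slackness (lambda_i * g_i(x) = 0 for all i): OK

Verdict: the first failing condition is primal_feasibility -> primal.

primal


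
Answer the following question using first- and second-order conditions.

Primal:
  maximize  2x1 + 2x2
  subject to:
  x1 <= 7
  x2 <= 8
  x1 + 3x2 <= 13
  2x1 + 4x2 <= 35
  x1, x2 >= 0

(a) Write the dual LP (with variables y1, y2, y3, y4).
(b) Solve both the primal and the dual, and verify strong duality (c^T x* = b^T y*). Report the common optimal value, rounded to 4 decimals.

The standard primal-dual pair for 'max c^T x s.t. A x <= b, x >= 0' is:
  Dual:  min b^T y  s.t.  A^T y >= c,  y >= 0.

So the dual LP is:
  minimize  7y1 + 8y2 + 13y3 + 35y4
  subject to:
    y1 + y3 + 2y4 >= 2
    y2 + 3y3 + 4y4 >= 2
    y1, y2, y3, y4 >= 0

Solving the primal: x* = (7, 2).
  primal value c^T x* = 18.
Solving the dual: y* = (1.3333, 0, 0.6667, 0).
  dual value b^T y* = 18.
Strong duality: c^T x* = b^T y*. Confirmed.

18


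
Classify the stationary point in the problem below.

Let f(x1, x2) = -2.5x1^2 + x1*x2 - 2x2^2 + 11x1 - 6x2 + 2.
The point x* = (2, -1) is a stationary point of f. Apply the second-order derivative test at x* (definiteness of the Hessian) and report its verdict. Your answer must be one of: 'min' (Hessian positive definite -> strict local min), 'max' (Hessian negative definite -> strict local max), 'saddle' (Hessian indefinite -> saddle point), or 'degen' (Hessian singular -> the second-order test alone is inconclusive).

Compute the Hessian H = grad^2 f:
  H = [[-5, 1], [1, -4]]
Verify stationarity: grad f(x*) = H x* + g = (0, 0).
Eigenvalues of H: -5.618, -3.382.
Both eigenvalues < 0, so H is negative definite -> x* is a strict local max.

max


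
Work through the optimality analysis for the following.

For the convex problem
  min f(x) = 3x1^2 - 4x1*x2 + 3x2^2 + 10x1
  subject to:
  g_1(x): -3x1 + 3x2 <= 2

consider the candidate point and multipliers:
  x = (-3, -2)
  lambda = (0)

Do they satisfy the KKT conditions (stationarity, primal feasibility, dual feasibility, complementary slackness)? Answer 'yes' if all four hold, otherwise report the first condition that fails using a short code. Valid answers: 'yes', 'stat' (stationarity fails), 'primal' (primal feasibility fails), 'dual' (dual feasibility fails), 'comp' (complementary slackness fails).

Gradient of f: grad f(x) = Q x + c = (0, 0)
Constraint values g_i(x) = a_i^T x - b_i:
  g_1((-3, -2)) = 1
Stationarity residual: grad f(x) + sum_i lambda_i a_i = (0, 0)
  -> stationarity OK
Primal feasibility (all g_i <= 0): FAILS
Dual feasibility (all lambda_i >= 0): OK
Complementary slackness (lambda_i * g_i(x) = 0 for all i): OK

Verdict: the first failing condition is primal_feasibility -> primal.

primal


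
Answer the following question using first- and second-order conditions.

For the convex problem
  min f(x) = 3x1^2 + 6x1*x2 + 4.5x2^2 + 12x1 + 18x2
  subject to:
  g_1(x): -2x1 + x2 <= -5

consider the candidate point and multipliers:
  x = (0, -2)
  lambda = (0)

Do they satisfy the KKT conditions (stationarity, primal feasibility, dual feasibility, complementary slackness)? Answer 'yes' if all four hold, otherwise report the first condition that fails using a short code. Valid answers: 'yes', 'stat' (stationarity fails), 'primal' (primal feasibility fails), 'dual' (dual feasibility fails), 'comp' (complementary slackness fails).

Gradient of f: grad f(x) = Q x + c = (0, 0)
Constraint values g_i(x) = a_i^T x - b_i:
  g_1((0, -2)) = 3
Stationarity residual: grad f(x) + sum_i lambda_i a_i = (0, 0)
  -> stationarity OK
Primal feasibility (all g_i <= 0): FAILS
Dual feasibility (all lambda_i >= 0): OK
Complementary slackness (lambda_i * g_i(x) = 0 for all i): OK

Verdict: the first failing condition is primal_feasibility -> primal.

primal


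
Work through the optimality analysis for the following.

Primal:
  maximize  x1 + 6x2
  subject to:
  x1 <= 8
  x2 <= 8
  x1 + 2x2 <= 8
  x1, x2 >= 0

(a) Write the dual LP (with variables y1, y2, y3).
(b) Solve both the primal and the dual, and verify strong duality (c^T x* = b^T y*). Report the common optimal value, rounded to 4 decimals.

The standard primal-dual pair for 'max c^T x s.t. A x <= b, x >= 0' is:
  Dual:  min b^T y  s.t.  A^T y >= c,  y >= 0.

So the dual LP is:
  minimize  8y1 + 8y2 + 8y3
  subject to:
    y1 + y3 >= 1
    y2 + 2y3 >= 6
    y1, y2, y3 >= 0

Solving the primal: x* = (0, 4).
  primal value c^T x* = 24.
Solving the dual: y* = (0, 0, 3).
  dual value b^T y* = 24.
Strong duality: c^T x* = b^T y*. Confirmed.

24


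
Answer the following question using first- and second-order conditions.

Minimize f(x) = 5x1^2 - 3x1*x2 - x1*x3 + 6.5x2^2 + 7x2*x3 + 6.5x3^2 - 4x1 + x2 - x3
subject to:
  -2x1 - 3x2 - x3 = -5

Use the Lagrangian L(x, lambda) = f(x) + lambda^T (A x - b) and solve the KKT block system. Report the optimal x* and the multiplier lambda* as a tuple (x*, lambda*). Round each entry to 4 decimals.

Form the Lagrangian:
  L(x, lambda) = (1/2) x^T Q x + c^T x + lambda^T (A x - b)
Stationarity (grad_x L = 0): Q x + c + A^T lambda = 0.
Primal feasibility: A x = b.

This gives the KKT block system:
  [ Q   A^T ] [ x     ]   [-c ]
  [ A    0  ] [ lambda ] = [ b ]

Solving the linear system:
  x*      = (1.2103, 0.8925, -0.0981)
  lambda* = (2.7617)
  f(x*)   = 4.979

x* = (1.2103, 0.8925, -0.0981), lambda* = (2.7617)


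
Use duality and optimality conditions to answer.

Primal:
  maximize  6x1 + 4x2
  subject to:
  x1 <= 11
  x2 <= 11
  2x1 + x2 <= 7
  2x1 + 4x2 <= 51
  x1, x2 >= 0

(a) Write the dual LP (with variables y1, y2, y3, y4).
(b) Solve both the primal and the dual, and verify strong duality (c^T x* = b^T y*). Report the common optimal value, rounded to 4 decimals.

The standard primal-dual pair for 'max c^T x s.t. A x <= b, x >= 0' is:
  Dual:  min b^T y  s.t.  A^T y >= c,  y >= 0.

So the dual LP is:
  minimize  11y1 + 11y2 + 7y3 + 51y4
  subject to:
    y1 + 2y3 + 2y4 >= 6
    y2 + y3 + 4y4 >= 4
    y1, y2, y3, y4 >= 0

Solving the primal: x* = (0, 7).
  primal value c^T x* = 28.
Solving the dual: y* = (0, 0, 4, 0).
  dual value b^T y* = 28.
Strong duality: c^T x* = b^T y*. Confirmed.

28


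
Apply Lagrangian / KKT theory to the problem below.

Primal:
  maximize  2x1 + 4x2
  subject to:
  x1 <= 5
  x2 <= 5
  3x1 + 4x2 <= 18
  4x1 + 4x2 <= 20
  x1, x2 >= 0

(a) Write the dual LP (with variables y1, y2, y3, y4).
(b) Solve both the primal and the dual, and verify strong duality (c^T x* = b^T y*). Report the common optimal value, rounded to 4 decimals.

The standard primal-dual pair for 'max c^T x s.t. A x <= b, x >= 0' is:
  Dual:  min b^T y  s.t.  A^T y >= c,  y >= 0.

So the dual LP is:
  minimize  5y1 + 5y2 + 18y3 + 20y4
  subject to:
    y1 + 3y3 + 4y4 >= 2
    y2 + 4y3 + 4y4 >= 4
    y1, y2, y3, y4 >= 0

Solving the primal: x* = (0, 4.5).
  primal value c^T x* = 18.
Solving the dual: y* = (0, 0, 1, 0).
  dual value b^T y* = 18.
Strong duality: c^T x* = b^T y*. Confirmed.

18


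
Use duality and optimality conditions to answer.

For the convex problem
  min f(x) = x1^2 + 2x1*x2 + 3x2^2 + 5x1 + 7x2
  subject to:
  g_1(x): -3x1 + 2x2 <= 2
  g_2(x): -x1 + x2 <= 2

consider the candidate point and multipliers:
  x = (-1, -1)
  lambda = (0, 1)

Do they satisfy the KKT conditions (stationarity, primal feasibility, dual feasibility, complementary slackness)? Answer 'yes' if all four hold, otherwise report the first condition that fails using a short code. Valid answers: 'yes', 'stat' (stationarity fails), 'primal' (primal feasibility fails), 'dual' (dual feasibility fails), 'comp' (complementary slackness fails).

Gradient of f: grad f(x) = Q x + c = (1, -1)
Constraint values g_i(x) = a_i^T x - b_i:
  g_1((-1, -1)) = -1
  g_2((-1, -1)) = -2
Stationarity residual: grad f(x) + sum_i lambda_i a_i = (0, 0)
  -> stationarity OK
Primal feasibility (all g_i <= 0): OK
Dual feasibility (all lambda_i >= 0): OK
Complementary slackness (lambda_i * g_i(x) = 0 for all i): FAILS

Verdict: the first failing condition is complementary_slackness -> comp.

comp


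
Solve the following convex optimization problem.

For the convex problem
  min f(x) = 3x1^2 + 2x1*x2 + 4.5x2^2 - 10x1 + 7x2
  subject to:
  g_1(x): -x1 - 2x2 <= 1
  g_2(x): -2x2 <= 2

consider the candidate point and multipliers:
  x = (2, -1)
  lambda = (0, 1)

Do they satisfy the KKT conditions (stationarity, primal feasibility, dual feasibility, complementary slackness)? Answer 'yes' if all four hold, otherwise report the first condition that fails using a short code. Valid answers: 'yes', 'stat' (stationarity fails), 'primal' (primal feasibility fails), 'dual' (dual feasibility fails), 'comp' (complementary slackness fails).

Gradient of f: grad f(x) = Q x + c = (0, 2)
Constraint values g_i(x) = a_i^T x - b_i:
  g_1((2, -1)) = -1
  g_2((2, -1)) = 0
Stationarity residual: grad f(x) + sum_i lambda_i a_i = (0, 0)
  -> stationarity OK
Primal feasibility (all g_i <= 0): OK
Dual feasibility (all lambda_i >= 0): OK
Complementary slackness (lambda_i * g_i(x) = 0 for all i): OK

Verdict: yes, KKT holds.

yes


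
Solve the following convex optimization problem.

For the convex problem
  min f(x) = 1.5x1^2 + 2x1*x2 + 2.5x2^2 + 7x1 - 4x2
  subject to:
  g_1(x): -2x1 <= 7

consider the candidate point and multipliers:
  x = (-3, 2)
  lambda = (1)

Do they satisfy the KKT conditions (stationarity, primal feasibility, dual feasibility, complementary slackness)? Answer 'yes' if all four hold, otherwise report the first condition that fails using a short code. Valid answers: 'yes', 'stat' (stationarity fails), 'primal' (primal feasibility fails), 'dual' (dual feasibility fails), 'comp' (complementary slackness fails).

Gradient of f: grad f(x) = Q x + c = (2, 0)
Constraint values g_i(x) = a_i^T x - b_i:
  g_1((-3, 2)) = -1
Stationarity residual: grad f(x) + sum_i lambda_i a_i = (0, 0)
  -> stationarity OK
Primal feasibility (all g_i <= 0): OK
Dual feasibility (all lambda_i >= 0): OK
Complementary slackness (lambda_i * g_i(x) = 0 for all i): FAILS

Verdict: the first failing condition is complementary_slackness -> comp.

comp


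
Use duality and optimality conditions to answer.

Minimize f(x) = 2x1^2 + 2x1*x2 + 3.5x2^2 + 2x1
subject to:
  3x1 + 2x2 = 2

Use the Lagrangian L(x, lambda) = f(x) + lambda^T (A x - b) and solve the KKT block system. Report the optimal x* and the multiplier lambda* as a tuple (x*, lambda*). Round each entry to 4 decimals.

Form the Lagrangian:
  L(x, lambda) = (1/2) x^T Q x + c^T x + lambda^T (A x - b)
Stationarity (grad_x L = 0): Q x + c + A^T lambda = 0.
Primal feasibility: A x = b.

This gives the KKT block system:
  [ Q   A^T ] [ x     ]   [-c ]
  [ A    0  ] [ lambda ] = [ b ]

Solving the linear system:
  x*      = (0.4727, 0.2909)
  lambda* = (-1.4909)
  f(x*)   = 1.9636

x* = (0.4727, 0.2909), lambda* = (-1.4909)


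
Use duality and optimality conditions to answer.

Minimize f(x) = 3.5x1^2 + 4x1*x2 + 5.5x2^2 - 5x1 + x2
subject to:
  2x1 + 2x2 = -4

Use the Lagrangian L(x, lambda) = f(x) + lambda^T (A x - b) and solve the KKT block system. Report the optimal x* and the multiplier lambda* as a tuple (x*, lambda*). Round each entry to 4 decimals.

Form the Lagrangian:
  L(x, lambda) = (1/2) x^T Q x + c^T x + lambda^T (A x - b)
Stationarity (grad_x L = 0): Q x + c + A^T lambda = 0.
Primal feasibility: A x = b.

This gives the KKT block system:
  [ Q   A^T ] [ x     ]   [-c ]
  [ A    0  ] [ lambda ] = [ b ]

Solving the linear system:
  x*      = (-0.8, -1.2)
  lambda* = (7.7)
  f(x*)   = 16.8

x* = (-0.8, -1.2), lambda* = (7.7)


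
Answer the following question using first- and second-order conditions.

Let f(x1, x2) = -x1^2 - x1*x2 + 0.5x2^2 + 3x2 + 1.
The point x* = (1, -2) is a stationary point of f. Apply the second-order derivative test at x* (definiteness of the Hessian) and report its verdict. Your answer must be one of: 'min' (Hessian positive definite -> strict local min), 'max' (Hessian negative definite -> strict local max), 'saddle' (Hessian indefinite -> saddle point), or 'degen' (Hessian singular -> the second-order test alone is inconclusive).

Compute the Hessian H = grad^2 f:
  H = [[-2, -1], [-1, 1]]
Verify stationarity: grad f(x*) = H x* + g = (0, 0).
Eigenvalues of H: -2.3028, 1.3028.
Eigenvalues have mixed signs, so H is indefinite -> x* is a saddle point.

saddle


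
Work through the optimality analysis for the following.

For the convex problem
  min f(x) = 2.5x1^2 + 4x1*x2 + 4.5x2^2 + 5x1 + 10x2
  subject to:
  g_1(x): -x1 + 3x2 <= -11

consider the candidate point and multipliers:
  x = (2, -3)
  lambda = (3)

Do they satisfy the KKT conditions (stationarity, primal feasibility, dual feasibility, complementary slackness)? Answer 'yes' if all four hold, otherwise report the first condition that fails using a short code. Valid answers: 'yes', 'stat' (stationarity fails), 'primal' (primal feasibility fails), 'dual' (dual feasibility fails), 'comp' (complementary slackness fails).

Gradient of f: grad f(x) = Q x + c = (3, -9)
Constraint values g_i(x) = a_i^T x - b_i:
  g_1((2, -3)) = 0
Stationarity residual: grad f(x) + sum_i lambda_i a_i = (0, 0)
  -> stationarity OK
Primal feasibility (all g_i <= 0): OK
Dual feasibility (all lambda_i >= 0): OK
Complementary slackness (lambda_i * g_i(x) = 0 for all i): OK

Verdict: yes, KKT holds.

yes


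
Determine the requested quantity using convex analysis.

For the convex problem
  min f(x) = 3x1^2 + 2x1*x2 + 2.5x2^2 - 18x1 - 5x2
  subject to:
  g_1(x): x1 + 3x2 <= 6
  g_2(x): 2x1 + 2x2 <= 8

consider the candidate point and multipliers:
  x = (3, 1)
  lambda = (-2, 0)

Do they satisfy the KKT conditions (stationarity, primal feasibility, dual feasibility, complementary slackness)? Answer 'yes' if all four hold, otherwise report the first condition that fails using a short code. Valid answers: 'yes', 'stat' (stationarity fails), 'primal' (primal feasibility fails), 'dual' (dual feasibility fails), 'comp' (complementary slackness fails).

Gradient of f: grad f(x) = Q x + c = (2, 6)
Constraint values g_i(x) = a_i^T x - b_i:
  g_1((3, 1)) = 0
  g_2((3, 1)) = 0
Stationarity residual: grad f(x) + sum_i lambda_i a_i = (0, 0)
  -> stationarity OK
Primal feasibility (all g_i <= 0): OK
Dual feasibility (all lambda_i >= 0): FAILS
Complementary slackness (lambda_i * g_i(x) = 0 for all i): OK

Verdict: the first failing condition is dual_feasibility -> dual.

dual


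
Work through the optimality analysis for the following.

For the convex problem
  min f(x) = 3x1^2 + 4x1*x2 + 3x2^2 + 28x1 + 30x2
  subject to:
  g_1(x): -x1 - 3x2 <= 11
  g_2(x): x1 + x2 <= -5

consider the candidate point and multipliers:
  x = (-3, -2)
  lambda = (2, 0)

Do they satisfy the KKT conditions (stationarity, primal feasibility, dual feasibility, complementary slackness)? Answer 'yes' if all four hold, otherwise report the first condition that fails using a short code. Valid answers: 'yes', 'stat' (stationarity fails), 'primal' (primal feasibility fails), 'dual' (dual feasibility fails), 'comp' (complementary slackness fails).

Gradient of f: grad f(x) = Q x + c = (2, 6)
Constraint values g_i(x) = a_i^T x - b_i:
  g_1((-3, -2)) = -2
  g_2((-3, -2)) = 0
Stationarity residual: grad f(x) + sum_i lambda_i a_i = (0, 0)
  -> stationarity OK
Primal feasibility (all g_i <= 0): OK
Dual feasibility (all lambda_i >= 0): OK
Complementary slackness (lambda_i * g_i(x) = 0 for all i): FAILS

Verdict: the first failing condition is complementary_slackness -> comp.

comp


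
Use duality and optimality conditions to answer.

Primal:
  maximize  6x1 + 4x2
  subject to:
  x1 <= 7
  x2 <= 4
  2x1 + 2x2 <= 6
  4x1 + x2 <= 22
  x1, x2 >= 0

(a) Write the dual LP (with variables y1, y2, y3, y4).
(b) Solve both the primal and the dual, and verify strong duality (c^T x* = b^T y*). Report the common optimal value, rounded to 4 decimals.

The standard primal-dual pair for 'max c^T x s.t. A x <= b, x >= 0' is:
  Dual:  min b^T y  s.t.  A^T y >= c,  y >= 0.

So the dual LP is:
  minimize  7y1 + 4y2 + 6y3 + 22y4
  subject to:
    y1 + 2y3 + 4y4 >= 6
    y2 + 2y3 + y4 >= 4
    y1, y2, y3, y4 >= 0

Solving the primal: x* = (3, 0).
  primal value c^T x* = 18.
Solving the dual: y* = (0, 0, 3, 0).
  dual value b^T y* = 18.
Strong duality: c^T x* = b^T y*. Confirmed.

18


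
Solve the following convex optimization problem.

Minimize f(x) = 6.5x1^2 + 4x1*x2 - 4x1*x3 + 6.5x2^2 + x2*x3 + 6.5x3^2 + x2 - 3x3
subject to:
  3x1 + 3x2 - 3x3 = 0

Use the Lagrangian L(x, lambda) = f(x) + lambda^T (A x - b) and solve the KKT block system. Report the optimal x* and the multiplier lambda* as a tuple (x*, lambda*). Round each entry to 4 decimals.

Form the Lagrangian:
  L(x, lambda) = (1/2) x^T Q x + c^T x + lambda^T (A x - b)
Stationarity (grad_x L = 0): Q x + c + A^T lambda = 0.
Primal feasibility: A x = b.

This gives the KKT block system:
  [ Q   A^T ] [ x     ]   [-c ]
  [ A    0  ] [ lambda ] = [ b ]

Solving the linear system:
  x*      = (0.1818, -0.0195, 0.1623)
  lambda* = (-0.5455)
  f(x*)   = -0.2532

x* = (0.1818, -0.0195, 0.1623), lambda* = (-0.5455)


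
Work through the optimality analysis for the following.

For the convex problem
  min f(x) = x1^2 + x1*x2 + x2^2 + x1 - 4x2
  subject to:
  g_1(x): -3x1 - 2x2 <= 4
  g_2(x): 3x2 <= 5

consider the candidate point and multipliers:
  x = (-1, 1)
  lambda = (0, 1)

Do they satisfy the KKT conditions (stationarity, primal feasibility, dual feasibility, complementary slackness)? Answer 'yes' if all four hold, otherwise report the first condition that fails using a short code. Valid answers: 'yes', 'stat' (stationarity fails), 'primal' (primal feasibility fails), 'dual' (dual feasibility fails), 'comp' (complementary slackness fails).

Gradient of f: grad f(x) = Q x + c = (0, -3)
Constraint values g_i(x) = a_i^T x - b_i:
  g_1((-1, 1)) = -3
  g_2((-1, 1)) = -2
Stationarity residual: grad f(x) + sum_i lambda_i a_i = (0, 0)
  -> stationarity OK
Primal feasibility (all g_i <= 0): OK
Dual feasibility (all lambda_i >= 0): OK
Complementary slackness (lambda_i * g_i(x) = 0 for all i): FAILS

Verdict: the first failing condition is complementary_slackness -> comp.

comp


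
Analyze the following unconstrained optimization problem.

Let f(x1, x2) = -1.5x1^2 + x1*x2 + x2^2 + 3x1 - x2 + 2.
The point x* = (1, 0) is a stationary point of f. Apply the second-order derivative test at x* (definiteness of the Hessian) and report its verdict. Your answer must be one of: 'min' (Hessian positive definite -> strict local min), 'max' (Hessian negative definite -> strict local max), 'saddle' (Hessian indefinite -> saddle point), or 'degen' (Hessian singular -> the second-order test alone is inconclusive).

Compute the Hessian H = grad^2 f:
  H = [[-3, 1], [1, 2]]
Verify stationarity: grad f(x*) = H x* + g = (0, 0).
Eigenvalues of H: -3.1926, 2.1926.
Eigenvalues have mixed signs, so H is indefinite -> x* is a saddle point.

saddle


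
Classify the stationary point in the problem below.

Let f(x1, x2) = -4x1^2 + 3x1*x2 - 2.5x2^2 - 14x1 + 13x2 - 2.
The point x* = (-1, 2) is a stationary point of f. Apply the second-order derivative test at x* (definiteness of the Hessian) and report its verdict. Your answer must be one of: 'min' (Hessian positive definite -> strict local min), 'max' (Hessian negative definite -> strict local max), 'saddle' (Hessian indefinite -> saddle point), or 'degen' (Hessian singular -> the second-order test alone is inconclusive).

Compute the Hessian H = grad^2 f:
  H = [[-8, 3], [3, -5]]
Verify stationarity: grad f(x*) = H x* + g = (0, 0).
Eigenvalues of H: -9.8541, -3.1459.
Both eigenvalues < 0, so H is negative definite -> x* is a strict local max.

max


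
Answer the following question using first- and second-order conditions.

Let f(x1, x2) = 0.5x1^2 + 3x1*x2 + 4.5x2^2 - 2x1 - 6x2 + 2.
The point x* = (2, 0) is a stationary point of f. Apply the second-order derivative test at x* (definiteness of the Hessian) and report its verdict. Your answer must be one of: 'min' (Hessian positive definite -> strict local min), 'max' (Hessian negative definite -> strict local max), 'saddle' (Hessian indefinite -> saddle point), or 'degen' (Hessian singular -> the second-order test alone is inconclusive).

Compute the Hessian H = grad^2 f:
  H = [[1, 3], [3, 9]]
Verify stationarity: grad f(x*) = H x* + g = (0, 0).
Eigenvalues of H: 0, 10.
H has a zero eigenvalue (singular; positive semidefinite but not definite), so H is neither positive definite, negative definite, nor indefinite. The second-order test alone is inconclusive -> degen.
(Indeed, f is constant along the null direction of H through x*, so x* is not a strict local extremum.)

degen


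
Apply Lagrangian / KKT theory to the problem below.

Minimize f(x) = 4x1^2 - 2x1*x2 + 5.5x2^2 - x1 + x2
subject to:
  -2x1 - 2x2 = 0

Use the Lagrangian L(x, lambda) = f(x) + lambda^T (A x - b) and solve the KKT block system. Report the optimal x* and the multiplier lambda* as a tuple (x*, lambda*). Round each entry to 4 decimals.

Form the Lagrangian:
  L(x, lambda) = (1/2) x^T Q x + c^T x + lambda^T (A x - b)
Stationarity (grad_x L = 0): Q x + c + A^T lambda = 0.
Primal feasibility: A x = b.

This gives the KKT block system:
  [ Q   A^T ] [ x     ]   [-c ]
  [ A    0  ] [ lambda ] = [ b ]

Solving the linear system:
  x*      = (0.087, -0.087)
  lambda* = (-0.0652)
  f(x*)   = -0.087

x* = (0.087, -0.087), lambda* = (-0.0652)
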